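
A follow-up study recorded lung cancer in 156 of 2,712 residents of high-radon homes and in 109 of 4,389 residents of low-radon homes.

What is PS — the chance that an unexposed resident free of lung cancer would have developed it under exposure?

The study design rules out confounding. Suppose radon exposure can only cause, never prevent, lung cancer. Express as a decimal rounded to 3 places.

PS ≈ 0.034

p₁ = P(outcome | exposed) = 156/2712 = 0.057522
p₀ = P(outcome | unexposed) = 109/4389 = 0.024835
Under exogeneity and monotonicity, PS = (p₁ − p₀) / (1 − p₀).
PS = (0.057522 − 0.024835) / (1 − 0.024835) = 0.032687 / 0.97517 ≈ 0.0335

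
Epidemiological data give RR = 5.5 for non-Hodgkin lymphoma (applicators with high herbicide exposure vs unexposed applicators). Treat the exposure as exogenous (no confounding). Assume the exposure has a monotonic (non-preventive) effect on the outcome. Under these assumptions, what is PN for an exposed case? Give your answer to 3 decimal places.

Under exogeneity and monotonicity, PN = (RR − 1) / RR = 1 − 1/RR.
PN = (5.5 − 1) / 5.5 = 4.5 / 5.5 ≈ 0.8182

PN ≈ 0.818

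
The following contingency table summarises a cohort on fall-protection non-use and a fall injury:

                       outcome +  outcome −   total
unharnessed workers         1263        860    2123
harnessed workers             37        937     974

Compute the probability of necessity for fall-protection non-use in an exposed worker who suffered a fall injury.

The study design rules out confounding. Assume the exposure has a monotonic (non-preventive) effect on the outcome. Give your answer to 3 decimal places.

PN ≈ 0.936

p₁ = P(outcome | exposed) = 1263/2123 = 0.59491
p₀ = P(outcome | unexposed) = 37/974 = 0.037988
Under exogeneity and monotonicity, PN = (p₁ − p₀)/p₁.
PN = (0.59491 − 0.037988) / 0.59491 ≈ 0.9361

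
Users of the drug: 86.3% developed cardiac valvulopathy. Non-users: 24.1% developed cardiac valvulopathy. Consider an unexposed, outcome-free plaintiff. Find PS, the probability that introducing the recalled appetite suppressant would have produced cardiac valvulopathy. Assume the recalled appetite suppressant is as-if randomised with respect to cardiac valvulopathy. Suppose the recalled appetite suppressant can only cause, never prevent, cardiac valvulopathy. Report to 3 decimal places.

p₁ = 0.863, p₀ = 0.241.
Under exogeneity and monotonicity, PS = (p₁ − p₀) / (1 − p₀).
PS = (0.863 − 0.241) / (1 − 0.241) = 0.622 / 0.759 ≈ 0.8195

PS ≈ 0.819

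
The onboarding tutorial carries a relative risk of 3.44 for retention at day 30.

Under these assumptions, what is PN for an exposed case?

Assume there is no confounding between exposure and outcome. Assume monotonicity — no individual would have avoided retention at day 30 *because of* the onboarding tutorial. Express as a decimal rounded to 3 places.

Under exogeneity and monotonicity, PN = (RR − 1) / RR = 1 − 1/RR.
PN = (3.44 − 1) / 3.44 = 2.44 / 3.44 ≈ 0.7093

PN ≈ 0.709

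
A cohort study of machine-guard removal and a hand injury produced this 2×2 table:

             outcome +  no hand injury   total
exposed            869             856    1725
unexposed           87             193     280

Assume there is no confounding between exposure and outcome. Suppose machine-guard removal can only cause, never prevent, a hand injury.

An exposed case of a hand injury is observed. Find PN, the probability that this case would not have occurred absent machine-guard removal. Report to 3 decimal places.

PN ≈ 0.383

p₁ = P(outcome | exposed) = 869/1725 = 0.50377
p₀ = P(outcome | unexposed) = 87/280 = 0.31071
Under exogeneity and monotonicity, PN = (p₁ − p₀)/p₁.
PN = (0.50377 − 0.31071) / 0.50377 ≈ 0.3832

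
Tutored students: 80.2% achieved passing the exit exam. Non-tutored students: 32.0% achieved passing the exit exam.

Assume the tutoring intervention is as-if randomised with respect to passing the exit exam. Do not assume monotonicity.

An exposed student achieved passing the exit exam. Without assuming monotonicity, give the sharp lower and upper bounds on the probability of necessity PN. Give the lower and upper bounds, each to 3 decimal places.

p₁ = 0.802, p₀ = 0.32.
Under exogeneity alone the bounds on PN are max{0,(p₁−p₀)/p₁} ≤ PN ≤ min{1,(1−p₀)/p₁}.
  lower = (p₁ − p₀)/p₁ = 0.482 / 0.802 ≈ 0.6010
  upper = min{1, (1 − p₀)/p₁} = 0.68 / 0.802 ≈ 0.8479

0.601 ≤ PN ≤ 0.848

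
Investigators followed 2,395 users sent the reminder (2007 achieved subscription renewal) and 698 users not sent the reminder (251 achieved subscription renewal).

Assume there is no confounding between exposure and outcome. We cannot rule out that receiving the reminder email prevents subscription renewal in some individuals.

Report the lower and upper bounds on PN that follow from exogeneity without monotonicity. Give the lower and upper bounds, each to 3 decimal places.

p₁ = P(outcome | exposed) = 2007/2395 = 0.838
p₀ = P(outcome | unexposed) = 251/698 = 0.3596
Under exogeneity alone the bounds on PN are max{0,(p₁−p₀)/p₁} ≤ PN ≤ min{1,(1−p₀)/p₁}.
  lower = (p₁ − p₀)/p₁ = 0.4784 / 0.838 ≈ 0.5709
  upper = min{1, (1 − p₀)/p₁} = 0.6404 / 0.838 ≈ 0.7642

0.571 ≤ PN ≤ 0.764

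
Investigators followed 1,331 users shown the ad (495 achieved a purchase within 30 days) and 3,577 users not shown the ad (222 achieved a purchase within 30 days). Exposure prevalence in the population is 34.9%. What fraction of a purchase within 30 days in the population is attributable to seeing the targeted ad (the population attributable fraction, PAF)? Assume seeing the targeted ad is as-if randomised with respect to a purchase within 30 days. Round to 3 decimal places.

p₁ = P(outcome | exposed) = 495/1331 = 0.3719
p₀ = P(outcome | unexposed) = 222/3577 = 0.062063
Overall risk P(Y=1) = π·p₁ + (1−π)·p₀ = 0.349×0.3719 + 0.651×0.062063 = 0.1702.
Under exogeneity, PAF = [P(Y=1) − p₀] / P(Y=1).
PAF = (0.1702 − 0.062063) / 0.1702 ≈ 0.6353

PAF ≈ 0.635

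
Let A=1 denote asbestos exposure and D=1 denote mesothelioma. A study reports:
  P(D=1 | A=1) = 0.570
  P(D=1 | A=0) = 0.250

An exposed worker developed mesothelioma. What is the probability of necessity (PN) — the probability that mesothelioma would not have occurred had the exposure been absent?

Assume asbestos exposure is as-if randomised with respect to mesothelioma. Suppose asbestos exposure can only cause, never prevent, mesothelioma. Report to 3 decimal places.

Let p₁ = 0.57, p₀ = 0.25.
Under exogeneity and monotonicity, PN = (p₁ − p₀) / p₁.
PN = (0.57 − 0.25) / 0.57 = 0.32 / 0.57 ≈ 0.5614

PN ≈ 0.561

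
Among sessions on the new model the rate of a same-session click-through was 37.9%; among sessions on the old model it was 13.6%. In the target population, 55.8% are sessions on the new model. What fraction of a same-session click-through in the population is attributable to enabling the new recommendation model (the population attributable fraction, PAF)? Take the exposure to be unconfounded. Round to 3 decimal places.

p₁ = 0.379, p₀ = 0.136.
Overall risk P(Y=1) = π·p₁ + (1−π)·p₀ = 0.558×0.379 + 0.442×0.136 = 0.27159.
Under exogeneity, PAF = [P(Y=1) − p₀] / P(Y=1).
PAF = (0.27159 − 0.136) / 0.27159 ≈ 0.4993

PAF ≈ 0.499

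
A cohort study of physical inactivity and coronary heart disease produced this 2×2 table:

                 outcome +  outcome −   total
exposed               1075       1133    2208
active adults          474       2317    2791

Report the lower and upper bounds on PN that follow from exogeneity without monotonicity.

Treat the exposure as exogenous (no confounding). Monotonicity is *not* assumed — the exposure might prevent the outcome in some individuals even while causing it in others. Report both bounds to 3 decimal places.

0.651 ≤ PN ≤ 1.000

p₁ = P(outcome | exposed) = 1075/2208 = 0.48687
p₀ = P(outcome | unexposed) = 474/2791 = 0.16983
Under exogeneity alone the bounds on PN are max{0,(p₁−p₀)/p₁} ≤ PN ≤ min{1,(1−p₀)/p₁}.
  lower = (p₁ − p₀)/p₁ = 0.31703 / 0.48687 ≈ 0.6512
  upper = min{1, (1 − p₀)/p₁} = 0.83017 / 0.48687 ≈ 1.7051 → capped at 1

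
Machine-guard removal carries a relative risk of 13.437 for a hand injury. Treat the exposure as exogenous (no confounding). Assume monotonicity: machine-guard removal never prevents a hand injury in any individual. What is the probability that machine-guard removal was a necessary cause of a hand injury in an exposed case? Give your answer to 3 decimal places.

PN ≈ 0.926

Under exogeneity and monotonicity, PN = (RR − 1) / RR = 1 − 1/RR.
PN = (13.437 − 1) / 13.437 = 12.44 / 13.437 ≈ 0.9256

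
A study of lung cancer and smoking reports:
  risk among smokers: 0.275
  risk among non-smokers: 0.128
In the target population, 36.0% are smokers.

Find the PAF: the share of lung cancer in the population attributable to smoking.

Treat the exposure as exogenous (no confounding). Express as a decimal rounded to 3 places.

Let p₁ = 0.275, p₀ = 0.128.
Overall risk P(Y=1) = π·p₁ + (1−π)·p₀ = 0.36×0.275 + 0.64×0.128 = 0.18092.
Under exogeneity, PAF = [P(Y=1) − p₀] / P(Y=1).
PAF = (0.18092 − 0.128) / 0.18092 ≈ 0.2925

PAF ≈ 0.293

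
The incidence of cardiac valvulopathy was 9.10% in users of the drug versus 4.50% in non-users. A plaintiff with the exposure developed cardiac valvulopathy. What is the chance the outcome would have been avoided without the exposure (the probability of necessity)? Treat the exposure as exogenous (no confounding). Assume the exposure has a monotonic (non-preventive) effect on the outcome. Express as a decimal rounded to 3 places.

PN ≈ 0.505

p₁ = 0.091, p₀ = 0.045.
Under exogeneity and monotonicity, PN = (p₁ − p₀) / p₁.
PN = (0.091 − 0.045) / 0.091 = 0.046 / 0.091 ≈ 0.5055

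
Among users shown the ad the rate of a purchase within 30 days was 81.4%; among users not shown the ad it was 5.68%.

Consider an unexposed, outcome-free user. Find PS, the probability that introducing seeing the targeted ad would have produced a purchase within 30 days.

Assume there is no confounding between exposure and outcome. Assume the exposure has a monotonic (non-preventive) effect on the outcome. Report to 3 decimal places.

PS ≈ 0.803

p₁ = 0.814, p₀ = 0.0568.
Under exogeneity and monotonicity, PS = (p₁ − p₀) / (1 − p₀).
PS = (0.814 − 0.0568) / (1 − 0.0568) = 0.7572 / 0.9432 ≈ 0.8028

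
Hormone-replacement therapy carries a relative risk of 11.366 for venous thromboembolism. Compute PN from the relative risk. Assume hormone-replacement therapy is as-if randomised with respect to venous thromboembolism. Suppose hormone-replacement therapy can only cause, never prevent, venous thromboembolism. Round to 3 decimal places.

PN ≈ 0.912

Under exogeneity and monotonicity, PN = (RR − 1) / RR = 1 − 1/RR.
PN = (11.366 − 1) / 11.366 = 10.37 / 11.366 ≈ 0.9120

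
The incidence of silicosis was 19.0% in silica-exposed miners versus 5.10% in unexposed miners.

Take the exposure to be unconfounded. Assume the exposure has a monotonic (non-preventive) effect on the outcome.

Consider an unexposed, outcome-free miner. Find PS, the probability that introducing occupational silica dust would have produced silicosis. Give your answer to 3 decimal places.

PS ≈ 0.146

p₁ = 0.19, p₀ = 0.051.
Under exogeneity and monotonicity, PS = (p₁ − p₀) / (1 − p₀).
PS = (0.19 − 0.051) / (1 − 0.051) = 0.139 / 0.949 ≈ 0.1465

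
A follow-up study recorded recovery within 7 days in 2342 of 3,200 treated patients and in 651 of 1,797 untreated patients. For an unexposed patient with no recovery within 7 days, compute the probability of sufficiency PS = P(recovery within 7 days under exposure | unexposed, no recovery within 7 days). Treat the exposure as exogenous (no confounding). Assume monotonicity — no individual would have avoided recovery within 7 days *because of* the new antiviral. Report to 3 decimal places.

p₁ = P(outcome | exposed) = 2342/3200 = 0.73188
p₀ = P(outcome | unexposed) = 651/1797 = 0.36227
Under exogeneity and monotonicity, PS = (p₁ − p₀) / (1 − p₀).
PS = (0.73188 − 0.36227) / (1 − 0.36227) = 0.3696 / 0.63773 ≈ 0.5796

PS ≈ 0.580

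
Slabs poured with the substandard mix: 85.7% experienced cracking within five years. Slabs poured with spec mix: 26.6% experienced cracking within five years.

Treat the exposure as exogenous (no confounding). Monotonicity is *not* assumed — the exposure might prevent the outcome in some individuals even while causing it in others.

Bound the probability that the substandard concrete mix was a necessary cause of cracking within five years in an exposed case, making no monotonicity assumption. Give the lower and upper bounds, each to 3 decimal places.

p₁ = 0.857, p₀ = 0.266.
Under exogeneity alone the bounds on PN are max{0,(p₁−p₀)/p₁} ≤ PN ≤ min{1,(1−p₀)/p₁}.
  lower = (p₁ − p₀)/p₁ = 0.591 / 0.857 ≈ 0.6896
  upper = min{1, (1 − p₀)/p₁} = 0.734 / 0.857 ≈ 0.8565

0.690 ≤ PN ≤ 0.856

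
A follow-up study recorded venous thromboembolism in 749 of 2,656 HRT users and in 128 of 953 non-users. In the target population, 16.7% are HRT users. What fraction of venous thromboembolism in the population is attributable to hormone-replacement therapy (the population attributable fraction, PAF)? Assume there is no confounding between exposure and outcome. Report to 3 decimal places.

p₁ = P(outcome | exposed) = 749/2656 = 0.282
p₀ = P(outcome | unexposed) = 128/953 = 0.13431
Overall risk P(Y=1) = π·p₁ + (1−π)·p₀ = 0.167×0.282 + 0.833×0.13431 = 0.15898.
Under exogeneity, PAF = [P(Y=1) − p₀] / P(Y=1).
PAF = (0.15898 − 0.13431) / 0.15898 ≈ 0.1551

PAF ≈ 0.155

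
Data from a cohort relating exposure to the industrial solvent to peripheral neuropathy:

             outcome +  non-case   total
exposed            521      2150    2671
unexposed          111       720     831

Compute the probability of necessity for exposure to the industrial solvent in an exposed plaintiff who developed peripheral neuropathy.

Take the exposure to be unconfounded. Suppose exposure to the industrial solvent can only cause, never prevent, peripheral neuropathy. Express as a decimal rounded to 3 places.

PN ≈ 0.315

p₁ = P(outcome | exposed) = 521/2671 = 0.19506
p₀ = P(outcome | unexposed) = 111/831 = 0.13357
Under exogeneity and monotonicity, PN = (p₁ − p₀) / p₁.
PN = (0.19506 − 0.13357) / 0.19506 = 0.061484 / 0.19506 ≈ 0.3152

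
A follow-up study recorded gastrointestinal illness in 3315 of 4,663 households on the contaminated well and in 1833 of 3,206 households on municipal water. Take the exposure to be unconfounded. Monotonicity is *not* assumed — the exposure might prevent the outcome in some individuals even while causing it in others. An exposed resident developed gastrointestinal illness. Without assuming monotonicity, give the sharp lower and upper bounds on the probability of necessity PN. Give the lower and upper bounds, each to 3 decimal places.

0.196 ≤ PN ≤ 0.602

p₁ = P(outcome | exposed) = 3315/4663 = 0.71092
p₀ = P(outcome | unexposed) = 1833/3206 = 0.57174
Under exogeneity alone the bounds on PN are max{0,(p₁−p₀)/p₁} ≤ PN ≤ min{1,(1−p₀)/p₁}.
  lower = (p₁ − p₀)/p₁ = 0.13918 / 0.71092 ≈ 0.1958
  upper = min{1, (1 − p₀)/p₁} = 0.42826 / 0.71092 ≈ 0.6024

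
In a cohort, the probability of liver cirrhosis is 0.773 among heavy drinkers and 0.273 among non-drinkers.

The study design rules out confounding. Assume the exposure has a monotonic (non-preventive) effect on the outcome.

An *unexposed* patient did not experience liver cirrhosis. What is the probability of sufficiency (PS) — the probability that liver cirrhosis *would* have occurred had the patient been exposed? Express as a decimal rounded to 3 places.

Let p₁ = 0.773, p₀ = 0.273.
Under exogeneity and monotonicity, PS = (p₁ − p₀) / (1 − p₀).
PS = (0.773 − 0.273) / (1 − 0.273) = 0.5 / 0.727 ≈ 0.6878

PS ≈ 0.688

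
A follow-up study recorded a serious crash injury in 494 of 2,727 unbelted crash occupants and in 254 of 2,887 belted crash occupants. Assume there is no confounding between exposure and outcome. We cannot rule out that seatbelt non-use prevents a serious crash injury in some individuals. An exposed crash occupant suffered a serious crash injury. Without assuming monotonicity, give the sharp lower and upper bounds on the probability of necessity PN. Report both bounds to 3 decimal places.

0.514 ≤ PN ≤ 1.000

p₁ = P(outcome | exposed) = 494/2727 = 0.18115
p₀ = P(outcome | unexposed) = 254/2887 = 0.087981
Under exogeneity alone the bounds on PN are max{0,(p₁−p₀)/p₁} ≤ PN ≤ min{1,(1−p₀)/p₁}.
  lower = (p₁ − p₀)/p₁ = 0.093171 / 0.18115 ≈ 0.5143
  upper = min{1, (1 − p₀)/p₁} = 0.91202 / 0.18115 ≈ 5.0346 → capped at 1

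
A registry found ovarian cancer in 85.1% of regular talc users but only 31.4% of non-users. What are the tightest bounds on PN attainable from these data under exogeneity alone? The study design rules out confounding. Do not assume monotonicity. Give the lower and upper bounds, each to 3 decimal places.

p₁ = 0.851, p₀ = 0.314.
Under exogeneity alone the bounds on PN are max{0,(p₁−p₀)/p₁} ≤ PN ≤ min{1,(1−p₀)/p₁}.
  lower = (p₁ − p₀)/p₁ = 0.537 / 0.851 ≈ 0.6310
  upper = min{1, (1 − p₀)/p₁} = 0.686 / 0.851 ≈ 0.8061

0.631 ≤ PN ≤ 0.806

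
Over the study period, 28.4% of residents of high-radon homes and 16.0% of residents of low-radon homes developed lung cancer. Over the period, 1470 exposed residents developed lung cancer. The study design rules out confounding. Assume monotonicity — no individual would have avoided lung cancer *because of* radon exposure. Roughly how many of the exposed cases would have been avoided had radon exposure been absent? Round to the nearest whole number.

about 642 cases

p₁ = 0.284, p₀ = 0.16.
PN = (p₁ − p₀)/p₁ = (0.284 − 0.16) / 0.284 ≈ 0.43662.
Attributable cases ≈ PN × (exposed cases) = 0.43662 × 1470 ≈ 641.83.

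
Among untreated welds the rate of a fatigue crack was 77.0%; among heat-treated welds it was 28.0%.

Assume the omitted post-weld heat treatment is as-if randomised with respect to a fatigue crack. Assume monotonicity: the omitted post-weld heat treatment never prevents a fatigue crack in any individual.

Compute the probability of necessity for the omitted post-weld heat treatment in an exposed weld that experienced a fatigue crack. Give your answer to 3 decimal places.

PN ≈ 0.636

p₁ = 0.77, p₀ = 0.28.
Under exogeneity and monotonicity, PN = (p₁ − p₀) / p₁.
PN = (0.77 − 0.28) / 0.77 = 0.49 / 0.77 ≈ 0.6364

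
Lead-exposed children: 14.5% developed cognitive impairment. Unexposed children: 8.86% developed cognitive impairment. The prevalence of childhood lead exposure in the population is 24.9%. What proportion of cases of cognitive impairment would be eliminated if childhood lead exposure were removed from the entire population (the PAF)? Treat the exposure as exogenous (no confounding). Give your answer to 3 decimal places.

p₁ = 0.145, p₀ = 0.0886.
Overall risk P(Y=1) = π·p₁ + (1−π)·p₀ = 0.249×0.145 + 0.751×0.0886 = 0.10264.
Under exogeneity, PAF = [P(Y=1) − p₀] / P(Y=1).
PAF = (0.10264 − 0.0886) / 0.10264 ≈ 0.1368

PAF ≈ 0.137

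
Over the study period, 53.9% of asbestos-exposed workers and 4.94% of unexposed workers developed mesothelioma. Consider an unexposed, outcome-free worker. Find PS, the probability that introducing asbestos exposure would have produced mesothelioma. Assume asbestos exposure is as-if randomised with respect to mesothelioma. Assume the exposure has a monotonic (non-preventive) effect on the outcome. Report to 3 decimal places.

PS ≈ 0.515

p₁ = 0.539, p₀ = 0.0494.
Under exogeneity and monotonicity, PS = (p₁ − p₀) / (1 − p₀).
PS = (0.539 − 0.0494) / (1 − 0.0494) = 0.4896 / 0.9506 ≈ 0.5150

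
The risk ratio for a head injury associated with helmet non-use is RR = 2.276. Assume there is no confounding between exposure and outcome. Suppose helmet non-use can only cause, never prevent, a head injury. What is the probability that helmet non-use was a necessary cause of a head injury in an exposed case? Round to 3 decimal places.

Under exogeneity and monotonicity, PN = (RR − 1) / RR = 1 − 1/RR.
PN = (2.276 − 1) / 2.276 = 1.276 / 2.276 ≈ 0.5606

PN ≈ 0.561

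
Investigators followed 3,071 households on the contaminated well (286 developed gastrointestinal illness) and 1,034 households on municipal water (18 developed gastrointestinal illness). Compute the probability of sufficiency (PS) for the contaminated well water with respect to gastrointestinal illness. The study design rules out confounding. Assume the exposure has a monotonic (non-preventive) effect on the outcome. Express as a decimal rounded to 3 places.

p₁ = P(outcome | exposed) = 286/3071 = 0.093129
p₀ = P(outcome | unexposed) = 18/1034 = 0.017408
Under exogeneity and monotonicity, PS = (p₁ − p₀) / (1 − p₀).
PS = (0.093129 − 0.017408) / (1 − 0.017408) = 0.075721 / 0.98259 ≈ 0.0771

PS ≈ 0.077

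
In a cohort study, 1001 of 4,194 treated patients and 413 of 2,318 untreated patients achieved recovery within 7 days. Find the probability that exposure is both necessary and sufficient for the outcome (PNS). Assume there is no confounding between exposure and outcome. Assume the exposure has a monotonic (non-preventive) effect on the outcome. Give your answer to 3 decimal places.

p₁ = P(outcome | exposed) = 1001/4194 = 0.23867
p₀ = P(outcome | unexposed) = 413/2318 = 0.17817
Under exogeneity and monotonicity, PNS = p₁ − p₀.
PNS = 0.23867 − 0.17817 = 0.060503

PNS ≈ 0.061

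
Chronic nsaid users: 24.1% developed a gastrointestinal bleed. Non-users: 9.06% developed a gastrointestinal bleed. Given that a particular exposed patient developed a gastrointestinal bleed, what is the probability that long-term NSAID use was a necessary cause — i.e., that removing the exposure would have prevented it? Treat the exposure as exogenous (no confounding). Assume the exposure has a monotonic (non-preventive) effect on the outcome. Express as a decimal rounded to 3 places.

p₁ = 0.241, p₀ = 0.0906.
Under exogeneity and monotonicity, PN = (p₁ − p₀) / p₁.
PN = (0.241 − 0.0906) / 0.241 = 0.1504 / 0.241 ≈ 0.6241

PN ≈ 0.624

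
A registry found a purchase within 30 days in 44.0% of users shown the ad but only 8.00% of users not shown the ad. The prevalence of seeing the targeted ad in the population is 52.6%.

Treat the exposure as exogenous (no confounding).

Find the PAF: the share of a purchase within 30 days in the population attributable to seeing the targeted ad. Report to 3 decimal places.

p₁ = 0.44, p₀ = 0.08.
Overall risk P(Y=1) = π·p₁ + (1−π)·p₀ = 0.526×0.44 + 0.474×0.08 = 0.26936.
Under exogeneity, PAF = [P(Y=1) − p₀] / P(Y=1).
PAF = (0.26936 − 0.08) / 0.26936 ≈ 0.7030

PAF ≈ 0.703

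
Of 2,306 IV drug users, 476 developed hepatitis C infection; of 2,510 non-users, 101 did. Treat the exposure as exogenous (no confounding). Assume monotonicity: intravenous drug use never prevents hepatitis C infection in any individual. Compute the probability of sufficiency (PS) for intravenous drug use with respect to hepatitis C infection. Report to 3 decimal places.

p₁ = P(outcome | exposed) = 476/2306 = 0.20642
p₀ = P(outcome | unexposed) = 101/2510 = 0.040239
Under exogeneity and monotonicity, PS = (p₁ − p₀) / (1 − p₀).
PS = (0.20642 − 0.040239) / (1 − 0.040239) = 0.16618 / 0.95976 ≈ 0.1731

PS ≈ 0.173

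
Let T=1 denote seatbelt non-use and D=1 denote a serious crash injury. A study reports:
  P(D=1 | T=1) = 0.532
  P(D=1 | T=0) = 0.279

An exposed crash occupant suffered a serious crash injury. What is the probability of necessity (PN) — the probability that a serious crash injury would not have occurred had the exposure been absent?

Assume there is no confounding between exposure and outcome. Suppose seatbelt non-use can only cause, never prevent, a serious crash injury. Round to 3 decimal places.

Let p₁ = 0.532, p₀ = 0.279.
Under exogeneity and monotonicity, PN = (p₁ − p₀) / p₁.
PN = (0.532 − 0.279) / 0.532 = 0.253 / 0.532 ≈ 0.4756

PN ≈ 0.476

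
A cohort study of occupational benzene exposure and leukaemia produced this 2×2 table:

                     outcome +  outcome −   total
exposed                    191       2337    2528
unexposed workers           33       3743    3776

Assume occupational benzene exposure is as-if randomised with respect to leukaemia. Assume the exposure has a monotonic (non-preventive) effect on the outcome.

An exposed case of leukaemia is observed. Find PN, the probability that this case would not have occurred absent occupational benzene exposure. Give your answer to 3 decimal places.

PN ≈ 0.884

p₁ = P(outcome | exposed) = 191/2528 = 0.075554
p₀ = P(outcome | unexposed) = 33/3776 = 0.0087394
Under exogeneity and monotonicity, PN = (p₁ − p₀) / p₁.
PN = (0.075554 − 0.0087394) / 0.075554 = 0.066814 / 0.075554 ≈ 0.8843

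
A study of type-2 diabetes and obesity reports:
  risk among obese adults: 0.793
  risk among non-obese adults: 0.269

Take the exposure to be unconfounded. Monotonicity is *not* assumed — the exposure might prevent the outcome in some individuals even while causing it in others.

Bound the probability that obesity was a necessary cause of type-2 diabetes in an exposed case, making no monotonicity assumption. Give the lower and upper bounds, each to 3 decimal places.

0.661 ≤ PN ≤ 0.922

Let p₁ = 0.793, p₀ = 0.269.
Under exogeneity alone the bounds on PN are max{0,(p₁−p₀)/p₁} ≤ PN ≤ min{1,(1−p₀)/p₁}.
  lower = (p₁ − p₀)/p₁ = 0.524 / 0.793 ≈ 0.6608
  upper = min{1, (1 − p₀)/p₁} = 0.731 / 0.793 ≈ 0.9218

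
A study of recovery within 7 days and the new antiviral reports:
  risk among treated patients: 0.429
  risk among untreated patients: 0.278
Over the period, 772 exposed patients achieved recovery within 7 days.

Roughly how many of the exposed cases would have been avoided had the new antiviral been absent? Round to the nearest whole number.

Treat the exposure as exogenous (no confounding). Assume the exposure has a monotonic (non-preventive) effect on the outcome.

Let p₁ = 0.429, p₀ = 0.278.
PN = (p₁ − p₀)/p₁ = (0.429 − 0.278) / 0.429 ≈ 0.35198.
Attributable cases ≈ PN × (exposed cases) = 0.35198 × 772 ≈ 271.73.

about 272 cases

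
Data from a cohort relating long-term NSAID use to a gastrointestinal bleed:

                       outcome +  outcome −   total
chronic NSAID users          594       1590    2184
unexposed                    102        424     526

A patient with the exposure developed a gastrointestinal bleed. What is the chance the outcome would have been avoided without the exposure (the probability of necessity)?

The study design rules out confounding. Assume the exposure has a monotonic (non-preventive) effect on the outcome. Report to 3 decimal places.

PN ≈ 0.287

p₁ = P(outcome | exposed) = 594/2184 = 0.27198
p₀ = P(outcome | unexposed) = 102/526 = 0.19392
Under exogeneity and monotonicity, PN = (p₁ − p₀) / p₁.
PN = (0.27198 − 0.19392) / 0.27198 = 0.078062 / 0.27198 ≈ 0.2870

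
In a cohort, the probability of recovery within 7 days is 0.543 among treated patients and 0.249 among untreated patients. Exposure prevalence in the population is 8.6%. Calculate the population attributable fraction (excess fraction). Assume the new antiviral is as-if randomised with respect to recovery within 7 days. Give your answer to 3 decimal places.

Let p₁ = 0.543, p₀ = 0.249.
Overall risk P(Y=1) = π·p₁ + (1−π)·p₀ = 0.086×0.543 + 0.914×0.249 = 0.27428.
Under exogeneity, PAF = [P(Y=1) − p₀] / P(Y=1).
PAF = (0.27428 − 0.249) / 0.27428 ≈ 0.0922

PAF ≈ 0.092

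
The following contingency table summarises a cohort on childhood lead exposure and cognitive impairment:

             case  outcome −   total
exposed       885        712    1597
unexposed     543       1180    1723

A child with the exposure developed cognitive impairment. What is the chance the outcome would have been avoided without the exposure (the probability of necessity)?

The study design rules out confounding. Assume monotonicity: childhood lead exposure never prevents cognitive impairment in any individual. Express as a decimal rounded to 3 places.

PN ≈ 0.431

p₁ = P(outcome | exposed) = 885/1597 = 0.55416
p₀ = P(outcome | unexposed) = 543/1723 = 0.31515
Under exogeneity and monotonicity, PN = (p₁ − p₀)/p₁.
PN = (0.55416 − 0.31515) / 0.55416 ≈ 0.4313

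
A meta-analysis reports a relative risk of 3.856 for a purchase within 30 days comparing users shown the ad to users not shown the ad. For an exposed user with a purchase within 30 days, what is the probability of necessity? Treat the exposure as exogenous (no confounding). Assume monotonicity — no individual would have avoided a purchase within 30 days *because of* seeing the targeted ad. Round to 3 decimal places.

PN ≈ 0.741

Under exogeneity and monotonicity, PN = (RR − 1) / RR = 1 − 1/RR.
PN = (3.856 − 1) / 3.856 = 2.856 / 3.856 ≈ 0.7407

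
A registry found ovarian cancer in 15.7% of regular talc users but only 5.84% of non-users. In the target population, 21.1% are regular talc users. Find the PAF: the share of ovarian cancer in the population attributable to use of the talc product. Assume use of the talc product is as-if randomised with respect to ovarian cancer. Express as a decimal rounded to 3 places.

p₁ = 0.157, p₀ = 0.0584.
Overall risk P(Y=1) = π·p₁ + (1−π)·p₀ = 0.211×0.157 + 0.789×0.0584 = 0.079205.
Under exogeneity, PAF = [P(Y=1) − p₀] / P(Y=1).
PAF = (0.079205 − 0.0584) / 0.079205 ≈ 0.2627

PAF ≈ 0.263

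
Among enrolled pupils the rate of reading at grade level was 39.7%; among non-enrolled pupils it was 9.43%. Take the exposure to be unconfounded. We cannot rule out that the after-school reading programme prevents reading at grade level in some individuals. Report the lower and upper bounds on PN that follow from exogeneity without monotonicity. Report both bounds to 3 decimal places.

0.762 ≤ PN ≤ 1.000

p₁ = 0.397, p₀ = 0.0943.
Under exogeneity alone the bounds on PN are max{0,(p₁−p₀)/p₁} ≤ PN ≤ min{1,(1−p₀)/p₁}.
  lower = (p₁ − p₀)/p₁ = 0.3027 / 0.397 ≈ 0.7625
  upper = min{1, (1 − p₀)/p₁} = 0.9057 / 0.397 ≈ 2.2814 → capped at 1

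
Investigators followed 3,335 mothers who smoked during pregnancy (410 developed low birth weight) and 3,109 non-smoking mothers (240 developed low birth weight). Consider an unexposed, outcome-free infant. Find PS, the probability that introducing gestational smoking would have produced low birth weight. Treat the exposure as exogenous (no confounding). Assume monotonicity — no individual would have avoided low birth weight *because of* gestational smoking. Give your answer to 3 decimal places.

PS ≈ 0.050

p₁ = P(outcome | exposed) = 410/3335 = 0.12294
p₀ = P(outcome | unexposed) = 240/3109 = 0.077195
Under exogeneity and monotonicity, PS = (p₁ − p₀) / (1 − p₀).
PS = (0.12294 − 0.077195) / (1 − 0.077195) = 0.045743 / 0.9228 ≈ 0.0496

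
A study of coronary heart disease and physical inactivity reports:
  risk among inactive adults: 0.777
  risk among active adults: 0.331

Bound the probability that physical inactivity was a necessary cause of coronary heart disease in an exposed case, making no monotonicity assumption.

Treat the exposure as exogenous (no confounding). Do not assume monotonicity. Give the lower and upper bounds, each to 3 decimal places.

Let p₁ = 0.777, p₀ = 0.331.
Under exogeneity alone the bounds on PN are max{0,(p₁−p₀)/p₁} ≤ PN ≤ min{1,(1−p₀)/p₁}.
  lower = (p₁ − p₀)/p₁ = 0.446 / 0.777 ≈ 0.5740
  upper = min{1, (1 − p₀)/p₁} = 0.669 / 0.777 ≈ 0.8610

0.574 ≤ PN ≤ 0.861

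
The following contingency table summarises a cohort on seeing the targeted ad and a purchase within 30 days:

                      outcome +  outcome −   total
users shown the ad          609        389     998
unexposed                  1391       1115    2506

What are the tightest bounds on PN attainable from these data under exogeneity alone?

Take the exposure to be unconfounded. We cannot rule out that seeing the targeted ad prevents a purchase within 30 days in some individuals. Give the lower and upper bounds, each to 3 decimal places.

p₁ = P(outcome | exposed) = 609/998 = 0.61022
p₀ = P(outcome | unexposed) = 1391/2506 = 0.55507
Under exogeneity alone the bounds on PN are max{0,(p₁−p₀)/p₁} ≤ PN ≤ min{1,(1−p₀)/p₁}.
  lower = (p₁ − p₀)/p₁ = 0.055153 / 0.61022 ≈ 0.0904
  upper = min{1, (1 − p₀)/p₁} = 0.44493 / 0.61022 ≈ 0.7291

0.090 ≤ PN ≤ 0.729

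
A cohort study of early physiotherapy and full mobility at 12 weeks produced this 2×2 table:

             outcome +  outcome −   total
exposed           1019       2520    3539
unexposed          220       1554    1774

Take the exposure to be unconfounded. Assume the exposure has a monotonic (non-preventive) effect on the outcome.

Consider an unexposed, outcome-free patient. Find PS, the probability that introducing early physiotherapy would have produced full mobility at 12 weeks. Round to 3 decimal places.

p₁ = P(outcome | exposed) = 1019/3539 = 0.28793
p₀ = P(outcome | unexposed) = 220/1774 = 0.12401
Under exogeneity and monotonicity, PS = (p₁ − p₀) / (1 − p₀).
PS = (0.28793 − 0.12401) / (1 − 0.12401) = 0.16392 / 0.87599 ≈ 0.1871

PS ≈ 0.187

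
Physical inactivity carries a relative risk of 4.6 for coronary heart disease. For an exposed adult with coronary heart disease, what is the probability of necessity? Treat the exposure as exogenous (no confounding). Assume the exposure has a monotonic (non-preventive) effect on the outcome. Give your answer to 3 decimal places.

PN ≈ 0.783

Under exogeneity and monotonicity, PN = (RR − 1) / RR = 1 − 1/RR.
PN = (4.6 − 1) / 4.6 = 3.6 / 4.6 ≈ 0.7826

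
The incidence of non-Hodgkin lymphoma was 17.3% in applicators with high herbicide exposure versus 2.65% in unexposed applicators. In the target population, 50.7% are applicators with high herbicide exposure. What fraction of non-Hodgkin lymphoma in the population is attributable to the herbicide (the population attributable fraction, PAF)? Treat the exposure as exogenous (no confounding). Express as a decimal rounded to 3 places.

p₁ = 0.173, p₀ = 0.0265.
Overall risk P(Y=1) = π·p₁ + (1−π)·p₀ = 0.507×0.173 + 0.493×0.0265 = 0.10078.
Under exogeneity, PAF = [P(Y=1) − p₀] / P(Y=1).
PAF = (0.10078 − 0.0265) / 0.10078 ≈ 0.7370

PAF ≈ 0.737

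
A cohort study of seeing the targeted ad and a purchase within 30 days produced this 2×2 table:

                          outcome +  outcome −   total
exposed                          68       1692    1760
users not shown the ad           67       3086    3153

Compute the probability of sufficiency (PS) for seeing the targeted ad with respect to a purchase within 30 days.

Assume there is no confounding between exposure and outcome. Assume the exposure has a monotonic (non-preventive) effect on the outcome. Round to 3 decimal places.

PS ≈ 0.018

p₁ = P(outcome | exposed) = 68/1760 = 0.038636
p₀ = P(outcome | unexposed) = 67/3153 = 0.02125
Under exogeneity and monotonicity, PS = (p₁ − p₀)/(1 − p₀).
PS = (0.038636 − 0.02125) / 0.97875 ≈ 0.0178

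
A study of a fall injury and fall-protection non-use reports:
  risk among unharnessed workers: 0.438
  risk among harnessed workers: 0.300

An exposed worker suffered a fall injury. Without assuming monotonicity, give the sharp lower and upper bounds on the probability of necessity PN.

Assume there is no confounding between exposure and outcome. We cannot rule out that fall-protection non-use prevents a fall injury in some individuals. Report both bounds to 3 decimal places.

Let p₁ = 0.438, p₀ = 0.3.
Under exogeneity alone the bounds on PN are max{0,(p₁−p₀)/p₁} ≤ PN ≤ min{1,(1−p₀)/p₁}.
  lower = (p₁ − p₀)/p₁ = 0.138 / 0.438 ≈ 0.3151
  upper = min{1, (1 − p₀)/p₁} = 0.7 / 0.438 ≈ 1.5982 → capped at 1

0.315 ≤ PN ≤ 1.000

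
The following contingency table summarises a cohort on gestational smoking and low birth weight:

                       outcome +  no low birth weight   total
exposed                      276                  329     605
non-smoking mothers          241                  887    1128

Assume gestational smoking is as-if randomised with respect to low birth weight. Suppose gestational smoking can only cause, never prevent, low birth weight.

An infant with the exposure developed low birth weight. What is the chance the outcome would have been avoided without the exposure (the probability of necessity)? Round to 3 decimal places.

PN ≈ 0.532

p₁ = P(outcome | exposed) = 276/605 = 0.4562
p₀ = P(outcome | unexposed) = 241/1128 = 0.21365
Under exogeneity and monotonicity, PN = (p₁ − p₀)/p₁.
PN = (0.4562 − 0.21365) / 0.4562 ≈ 0.5317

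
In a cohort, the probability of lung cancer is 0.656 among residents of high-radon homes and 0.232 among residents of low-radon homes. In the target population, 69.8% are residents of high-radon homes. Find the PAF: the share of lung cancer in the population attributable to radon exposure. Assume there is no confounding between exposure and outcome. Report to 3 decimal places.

PAF ≈ 0.561

Let p₁ = 0.656, p₀ = 0.232.
Overall risk P(Y=1) = π·p₁ + (1−π)·p₀ = 0.698×0.656 + 0.302×0.232 = 0.52795.
Under exogeneity, PAF = [P(Y=1) − p₀] / P(Y=1).
PAF = (0.52795 − 0.232) / 0.52795 ≈ 0.5606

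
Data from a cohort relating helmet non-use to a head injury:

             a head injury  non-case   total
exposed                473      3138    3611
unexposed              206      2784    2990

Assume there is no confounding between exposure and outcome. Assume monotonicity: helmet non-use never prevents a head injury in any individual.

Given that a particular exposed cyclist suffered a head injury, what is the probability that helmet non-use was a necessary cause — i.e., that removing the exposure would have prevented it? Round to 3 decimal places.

p₁ = P(outcome | exposed) = 473/3611 = 0.13099
p₀ = P(outcome | unexposed) = 206/2990 = 0.068896
Under exogeneity and monotonicity, PN = (p₁ − p₀) / p₁.
PN = (0.13099 − 0.068896) / 0.13099 = 0.062092 / 0.13099 ≈ 0.4740

PN ≈ 0.474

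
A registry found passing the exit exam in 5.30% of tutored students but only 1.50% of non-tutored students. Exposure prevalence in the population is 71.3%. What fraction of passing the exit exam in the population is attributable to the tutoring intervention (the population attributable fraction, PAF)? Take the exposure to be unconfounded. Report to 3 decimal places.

p₁ = 0.053, p₀ = 0.015.
Overall risk P(Y=1) = π·p₁ + (1−π)·p₀ = 0.713×0.053 + 0.287×0.015 = 0.042094.
Under exogeneity, PAF = [P(Y=1) − p₀] / P(Y=1).
PAF = (0.042094 − 0.015) / 0.042094 ≈ 0.6437

PAF ≈ 0.644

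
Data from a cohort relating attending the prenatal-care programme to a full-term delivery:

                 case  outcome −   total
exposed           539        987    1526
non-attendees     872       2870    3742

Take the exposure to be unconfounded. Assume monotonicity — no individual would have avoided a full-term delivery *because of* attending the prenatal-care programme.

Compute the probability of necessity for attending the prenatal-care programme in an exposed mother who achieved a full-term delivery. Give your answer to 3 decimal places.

p₁ = P(outcome | exposed) = 539/1526 = 0.35321
p₀ = P(outcome | unexposed) = 872/3742 = 0.23303
Under exogeneity and monotonicity, PN = (p₁ − p₀)/p₁.
PN = (0.35321 − 0.23303) / 0.35321 ≈ 0.3403

PN ≈ 0.340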